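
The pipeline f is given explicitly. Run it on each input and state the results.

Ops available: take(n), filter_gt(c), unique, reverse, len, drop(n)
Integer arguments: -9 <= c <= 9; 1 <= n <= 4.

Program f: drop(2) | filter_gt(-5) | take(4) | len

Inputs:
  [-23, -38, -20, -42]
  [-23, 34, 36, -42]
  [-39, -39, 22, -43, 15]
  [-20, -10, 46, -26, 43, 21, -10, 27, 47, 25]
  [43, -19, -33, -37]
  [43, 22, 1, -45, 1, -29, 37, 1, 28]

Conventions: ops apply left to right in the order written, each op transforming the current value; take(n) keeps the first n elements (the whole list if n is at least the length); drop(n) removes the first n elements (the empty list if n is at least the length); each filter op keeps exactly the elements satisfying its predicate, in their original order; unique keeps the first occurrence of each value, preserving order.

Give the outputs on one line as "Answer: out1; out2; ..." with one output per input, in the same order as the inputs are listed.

0; 1; 2; 4; 0; 4

Execution, op by op:
  [-23, -38, -20, -42] -> [-20, -42] -> [] -> [] -> 0
  [-23, 34, 36, -42] -> [36, -42] -> [36] -> [36] -> 1
  [-39, -39, 22, -43, 15] -> [22, -43, 15] -> [22, 15] -> [22, 15] -> 2
  [-20, -10, 46, -26, 43, 21, -10, 27, 47, 25] -> [46, -26, 43, 21, -10, 27, 47, 25] -> [46, 43, 21, 27, 47, 25] -> [46, 43, 21, 27] -> 4
  [43, -19, -33, -37] -> [-33, -37] -> [] -> [] -> 0
  [43, 22, 1, -45, 1, -29, 37, 1, 28] -> [1, -45, 1, -29, 37, 1, 28] -> [1, 1, 37, 1, 28] -> [1, 1, 37, 1] -> 4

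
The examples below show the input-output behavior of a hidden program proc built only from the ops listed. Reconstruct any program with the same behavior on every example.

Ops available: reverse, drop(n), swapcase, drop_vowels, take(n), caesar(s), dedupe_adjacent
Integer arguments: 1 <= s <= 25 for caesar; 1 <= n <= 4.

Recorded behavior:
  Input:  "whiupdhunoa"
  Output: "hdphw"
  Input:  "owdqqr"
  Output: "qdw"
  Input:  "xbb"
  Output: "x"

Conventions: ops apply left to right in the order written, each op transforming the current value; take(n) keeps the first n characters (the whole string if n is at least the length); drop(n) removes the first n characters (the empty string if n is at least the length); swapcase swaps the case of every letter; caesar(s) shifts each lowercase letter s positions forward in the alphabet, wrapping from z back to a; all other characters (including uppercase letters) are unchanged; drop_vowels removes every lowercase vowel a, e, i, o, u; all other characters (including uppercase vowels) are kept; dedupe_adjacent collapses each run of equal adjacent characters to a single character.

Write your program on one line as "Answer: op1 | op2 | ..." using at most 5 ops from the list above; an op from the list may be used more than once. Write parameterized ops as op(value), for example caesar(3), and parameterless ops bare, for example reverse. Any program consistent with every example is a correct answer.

reverse | dedupe_adjacent | drop_vowels | drop(1)

Check, running the answer program on each example:
  "whiupdhunoa" -> "aonuhdpuihw" -> "aonuhdpuihw" -> "nhdphw" -> "hdphw"
  "owdqqr" -> "rqqdwo" -> "rqdwo" -> "rqdw" -> "qdw"
  "xbb" -> "bbx" -> "bx" -> "bx" -> "x"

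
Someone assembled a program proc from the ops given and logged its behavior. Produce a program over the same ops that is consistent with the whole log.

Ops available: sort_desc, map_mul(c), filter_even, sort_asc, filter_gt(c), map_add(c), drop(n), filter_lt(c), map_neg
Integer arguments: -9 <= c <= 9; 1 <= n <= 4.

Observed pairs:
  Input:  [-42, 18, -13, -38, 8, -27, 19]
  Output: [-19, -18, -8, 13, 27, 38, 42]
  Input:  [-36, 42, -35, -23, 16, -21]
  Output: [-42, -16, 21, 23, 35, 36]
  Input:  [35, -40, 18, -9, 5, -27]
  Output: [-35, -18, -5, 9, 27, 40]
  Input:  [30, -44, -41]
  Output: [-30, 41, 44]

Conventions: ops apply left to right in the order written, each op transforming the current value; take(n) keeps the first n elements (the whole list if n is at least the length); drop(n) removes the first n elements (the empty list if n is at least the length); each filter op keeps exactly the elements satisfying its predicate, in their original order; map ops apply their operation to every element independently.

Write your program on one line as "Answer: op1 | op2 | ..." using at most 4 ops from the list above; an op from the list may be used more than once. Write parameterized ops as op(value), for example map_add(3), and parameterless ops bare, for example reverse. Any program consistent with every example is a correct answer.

map_neg | sort_desc | sort_asc

Check, running the answer program on each example:
  [-42, 18, -13, -38, 8, -27, 19] -> [42, -18, 13, 38, -8, 27, -19] -> [42, 38, 27, 13, -8, -18, -19] -> [-19, -18, -8, 13, 27, 38, 42]
  [-36, 42, -35, -23, 16, -21] -> [36, -42, 35, 23, -16, 21] -> [36, 35, 23, 21, -16, -42] -> [-42, -16, 21, 23, 35, 36]
  [35, -40, 18, -9, 5, -27] -> [-35, 40, -18, 9, -5, 27] -> [40, 27, 9, -5, -18, -35] -> [-35, -18, -5, 9, 27, 40]
  [30, -44, -41] -> [-30, 44, 41] -> [44, 41, -30] -> [-30, 41, 44]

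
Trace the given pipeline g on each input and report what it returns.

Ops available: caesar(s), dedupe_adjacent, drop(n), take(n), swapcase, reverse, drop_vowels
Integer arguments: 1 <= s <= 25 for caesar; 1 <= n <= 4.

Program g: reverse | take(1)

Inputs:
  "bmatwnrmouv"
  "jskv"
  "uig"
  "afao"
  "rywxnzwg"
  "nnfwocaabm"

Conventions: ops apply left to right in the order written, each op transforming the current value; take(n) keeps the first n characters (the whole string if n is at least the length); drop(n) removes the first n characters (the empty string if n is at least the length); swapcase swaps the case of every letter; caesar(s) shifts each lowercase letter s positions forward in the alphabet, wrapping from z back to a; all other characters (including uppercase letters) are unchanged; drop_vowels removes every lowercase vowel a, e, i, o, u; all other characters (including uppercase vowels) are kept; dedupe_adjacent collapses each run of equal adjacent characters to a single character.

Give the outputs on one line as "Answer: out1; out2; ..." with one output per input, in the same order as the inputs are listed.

Execution, op by op:
  "bmatwnrmouv" -> "vuomrnwtamb" -> "v"
  "jskv" -> "vksj" -> "v"
  "uig" -> "giu" -> "g"
  "afao" -> "oafa" -> "o"
  "rywxnzwg" -> "gwznxwyr" -> "g"
  "nnfwocaabm" -> "mbaacowfnn" -> "m"

"v"; "v"; "g"; "o"; "g"; "m"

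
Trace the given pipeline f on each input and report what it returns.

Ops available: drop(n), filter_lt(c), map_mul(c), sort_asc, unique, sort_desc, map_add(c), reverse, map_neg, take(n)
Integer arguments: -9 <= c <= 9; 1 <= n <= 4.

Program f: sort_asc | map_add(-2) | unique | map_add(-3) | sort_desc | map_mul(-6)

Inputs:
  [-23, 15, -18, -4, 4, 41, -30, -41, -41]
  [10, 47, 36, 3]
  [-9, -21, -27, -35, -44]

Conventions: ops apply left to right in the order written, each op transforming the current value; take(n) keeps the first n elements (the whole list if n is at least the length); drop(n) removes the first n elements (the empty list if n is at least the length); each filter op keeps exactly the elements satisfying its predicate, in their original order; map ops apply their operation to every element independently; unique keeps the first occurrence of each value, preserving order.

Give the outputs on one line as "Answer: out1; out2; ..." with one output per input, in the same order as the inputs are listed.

[-216, -60, 6, 54, 138, 168, 210, 276]; [-252, -186, -30, 12]; [84, 156, 192, 240, 294]

Execution, op by op:
  [-23, 15, -18, -4, 4, 41, -30, -41, -41] -> [-41, -41, -30, -23, -18, -4, 4, 15, 41] -> [-43, -43, -32, -25, -20, -6, 2, 13, 39] -> [-43, -32, -25, -20, -6, 2, 13, 39] -> [-46, -35, -28, -23, -9, -1, 10, 36] -> [36, 10, -1, -9, -23, -28, -35, -46] -> [-216, -60, 6, 54, 138, 168, 210, 276]
  [10, 47, 36, 3] -> [3, 10, 36, 47] -> [1, 8, 34, 45] -> [1, 8, 34, 45] -> [-2, 5, 31, 42] -> [42, 31, 5, -2] -> [-252, -186, -30, 12]
  [-9, -21, -27, -35, -44] -> [-44, -35, -27, -21, -9] -> [-46, -37, -29, -23, -11] -> [-46, -37, -29, -23, -11] -> [-49, -40, -32, -26, -14] -> [-14, -26, -32, -40, -49] -> [84, 156, 192, 240, 294]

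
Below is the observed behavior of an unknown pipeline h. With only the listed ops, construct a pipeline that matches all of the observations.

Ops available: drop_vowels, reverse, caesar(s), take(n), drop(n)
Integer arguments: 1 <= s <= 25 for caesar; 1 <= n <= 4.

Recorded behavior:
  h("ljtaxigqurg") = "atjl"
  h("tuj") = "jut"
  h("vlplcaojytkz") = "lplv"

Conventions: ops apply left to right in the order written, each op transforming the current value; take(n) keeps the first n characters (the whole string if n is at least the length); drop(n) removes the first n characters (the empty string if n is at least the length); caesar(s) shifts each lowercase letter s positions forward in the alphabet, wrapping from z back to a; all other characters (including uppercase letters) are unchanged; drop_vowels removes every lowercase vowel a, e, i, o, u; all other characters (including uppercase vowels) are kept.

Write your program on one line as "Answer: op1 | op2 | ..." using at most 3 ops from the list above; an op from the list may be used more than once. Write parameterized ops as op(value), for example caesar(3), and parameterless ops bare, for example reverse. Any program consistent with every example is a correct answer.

take(4) | reverse

Check, running the answer program on each example:
  "ljtaxigqurg" -> "ljta" -> "atjl"
  "tuj" -> "tuj" -> "jut"
  "vlplcaojytkz" -> "vlpl" -> "lplv"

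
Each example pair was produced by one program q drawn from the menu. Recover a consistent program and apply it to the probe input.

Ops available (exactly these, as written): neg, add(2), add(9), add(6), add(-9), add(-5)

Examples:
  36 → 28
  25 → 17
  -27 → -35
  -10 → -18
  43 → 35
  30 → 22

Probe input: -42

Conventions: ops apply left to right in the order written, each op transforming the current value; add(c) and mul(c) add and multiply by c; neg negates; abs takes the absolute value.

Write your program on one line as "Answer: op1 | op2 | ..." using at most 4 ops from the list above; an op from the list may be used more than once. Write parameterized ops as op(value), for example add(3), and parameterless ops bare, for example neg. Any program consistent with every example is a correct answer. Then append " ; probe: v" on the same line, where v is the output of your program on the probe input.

add(-5) | add(-9) | add(6) ; probe: -50

Check, running the answer program on each example:
  36 -> 31 -> 22 -> 28
  25 -> 20 -> 11 -> 17
  -27 -> -32 -> -41 -> -35
  -10 -> -15 -> -24 -> -18
  43 -> 38 -> 29 -> 35
  30 -> 25 -> 16 -> 22
  probe: -42 -> -47 -> -56 -> -50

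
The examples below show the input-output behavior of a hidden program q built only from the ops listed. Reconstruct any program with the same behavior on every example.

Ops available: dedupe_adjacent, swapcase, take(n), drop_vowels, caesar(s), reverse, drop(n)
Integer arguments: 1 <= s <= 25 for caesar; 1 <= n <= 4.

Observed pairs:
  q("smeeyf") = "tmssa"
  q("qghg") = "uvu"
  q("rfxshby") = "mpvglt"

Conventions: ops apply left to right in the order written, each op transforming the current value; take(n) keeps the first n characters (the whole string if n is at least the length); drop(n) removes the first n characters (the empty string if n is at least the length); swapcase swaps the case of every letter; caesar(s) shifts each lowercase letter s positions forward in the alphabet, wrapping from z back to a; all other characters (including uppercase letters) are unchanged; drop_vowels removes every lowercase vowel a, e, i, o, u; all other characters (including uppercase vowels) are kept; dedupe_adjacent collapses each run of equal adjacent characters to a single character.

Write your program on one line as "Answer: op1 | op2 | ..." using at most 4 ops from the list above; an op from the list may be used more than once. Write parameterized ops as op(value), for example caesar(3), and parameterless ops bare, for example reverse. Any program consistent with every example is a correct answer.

caesar(23) | drop(1) | reverse | caesar(17)

Check, running the answer program on each example:
  "smeeyf" -> "pjbbvc" -> "jbbvc" -> "cvbbj" -> "tmssa"
  "qghg" -> "nded" -> "ded" -> "ded" -> "uvu"
  "rfxshby" -> "ocupeyv" -> "cupeyv" -> "vyepuc" -> "mpvglt"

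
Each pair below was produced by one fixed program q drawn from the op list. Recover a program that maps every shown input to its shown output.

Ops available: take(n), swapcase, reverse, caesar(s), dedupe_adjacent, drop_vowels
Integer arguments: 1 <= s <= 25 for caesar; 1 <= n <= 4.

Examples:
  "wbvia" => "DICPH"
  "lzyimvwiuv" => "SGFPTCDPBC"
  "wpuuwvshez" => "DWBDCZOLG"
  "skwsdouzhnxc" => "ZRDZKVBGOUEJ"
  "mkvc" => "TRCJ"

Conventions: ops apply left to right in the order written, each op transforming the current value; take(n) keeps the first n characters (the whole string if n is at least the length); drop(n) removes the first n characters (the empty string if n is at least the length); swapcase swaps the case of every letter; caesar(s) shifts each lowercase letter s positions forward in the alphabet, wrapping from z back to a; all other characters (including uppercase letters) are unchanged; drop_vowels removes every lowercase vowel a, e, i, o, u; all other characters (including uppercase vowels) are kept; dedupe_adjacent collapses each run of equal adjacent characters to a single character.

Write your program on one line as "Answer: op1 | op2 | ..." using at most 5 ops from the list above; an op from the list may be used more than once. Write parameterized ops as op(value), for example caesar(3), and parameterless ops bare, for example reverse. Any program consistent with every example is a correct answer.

caesar(12) | caesar(21) | swapcase | dedupe_adjacent

Check, running the answer program on each example:
  "wbvia" -> "inhum" -> "dicph" -> "DICPH" -> "DICPH"
  "lzyimvwiuv" -> "xlkuyhiugh" -> "sgfptcdpbc" -> "SGFPTCDPBC" -> "SGFPTCDPBC"
  "wpuuwvshez" -> "ibggihetql" -> "dwbbdczolg" -> "DWBBDCZOLG" -> "DWBDCZOLG"
  "skwsdouzhnxc" -> "ewiepagltzjo" -> "zrdzkvbgouej" -> "ZRDZKVBGOUEJ" -> "ZRDZKVBGOUEJ"
  "mkvc" -> "ywho" -> "trcj" -> "TRCJ" -> "TRCJ"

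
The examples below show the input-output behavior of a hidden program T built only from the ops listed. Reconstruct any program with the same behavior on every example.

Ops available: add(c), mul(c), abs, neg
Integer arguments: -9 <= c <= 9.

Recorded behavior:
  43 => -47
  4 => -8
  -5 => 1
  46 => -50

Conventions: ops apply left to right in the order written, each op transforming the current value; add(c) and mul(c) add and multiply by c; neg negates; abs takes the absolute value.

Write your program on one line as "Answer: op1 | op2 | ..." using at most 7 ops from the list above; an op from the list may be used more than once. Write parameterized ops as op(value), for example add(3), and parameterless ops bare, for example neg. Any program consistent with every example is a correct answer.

neg | add(-9) | add(8) | neg | add(3) | neg

Check, running the answer program on each example:
  43 -> -43 -> -52 -> -44 -> 44 -> 47 -> -47
  4 -> -4 -> -13 -> -5 -> 5 -> 8 -> -8
  -5 -> 5 -> -4 -> 4 -> -4 -> -1 -> 1
  46 -> -46 -> -55 -> -47 -> 47 -> 50 -> -50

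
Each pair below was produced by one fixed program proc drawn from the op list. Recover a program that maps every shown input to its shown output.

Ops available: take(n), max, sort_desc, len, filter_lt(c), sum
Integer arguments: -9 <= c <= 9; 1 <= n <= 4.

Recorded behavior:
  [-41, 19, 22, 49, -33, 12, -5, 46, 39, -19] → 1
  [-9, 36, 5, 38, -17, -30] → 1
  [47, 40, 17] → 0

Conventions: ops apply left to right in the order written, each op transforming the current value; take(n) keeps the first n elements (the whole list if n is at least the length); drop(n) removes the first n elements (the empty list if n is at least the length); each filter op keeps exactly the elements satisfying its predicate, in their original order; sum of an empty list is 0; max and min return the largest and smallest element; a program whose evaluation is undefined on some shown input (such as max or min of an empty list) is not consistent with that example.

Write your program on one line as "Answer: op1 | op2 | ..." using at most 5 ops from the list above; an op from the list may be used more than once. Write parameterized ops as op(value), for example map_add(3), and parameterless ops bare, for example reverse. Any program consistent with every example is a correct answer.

filter_lt(9) | sort_desc | take(1) | len

Check, running the answer program on each example:
  [-41, 19, 22, 49, -33, 12, -5, 46, 39, -19] -> [-41, -33, -5, -19] -> [-5, -19, -33, -41] -> [-5] -> 1
  [-9, 36, 5, 38, -17, -30] -> [-9, 5, -17, -30] -> [5, -9, -17, -30] -> [5] -> 1
  [47, 40, 17] -> [] -> [] -> [] -> 0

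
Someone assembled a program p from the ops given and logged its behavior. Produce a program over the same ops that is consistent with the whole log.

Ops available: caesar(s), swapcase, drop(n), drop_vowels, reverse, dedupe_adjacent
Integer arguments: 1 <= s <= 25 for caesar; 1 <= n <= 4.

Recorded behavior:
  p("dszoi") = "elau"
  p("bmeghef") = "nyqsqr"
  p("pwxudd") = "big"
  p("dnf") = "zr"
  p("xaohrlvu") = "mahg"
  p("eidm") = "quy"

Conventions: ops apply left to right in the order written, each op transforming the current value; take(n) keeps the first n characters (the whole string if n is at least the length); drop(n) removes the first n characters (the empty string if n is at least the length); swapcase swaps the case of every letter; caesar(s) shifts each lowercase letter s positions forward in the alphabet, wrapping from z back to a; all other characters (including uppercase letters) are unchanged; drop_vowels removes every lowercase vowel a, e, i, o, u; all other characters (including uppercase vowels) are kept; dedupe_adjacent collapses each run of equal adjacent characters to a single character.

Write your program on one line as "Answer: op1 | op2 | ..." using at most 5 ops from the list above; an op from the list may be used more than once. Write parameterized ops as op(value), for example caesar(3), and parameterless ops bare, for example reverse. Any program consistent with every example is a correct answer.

dedupe_adjacent | caesar(23) | drop_vowels | caesar(15)

Check, running the answer program on each example:
  "dszoi" -> "dszoi" -> "apwlf" -> "pwlf" -> "elau"
  "bmeghef" -> "bmeghef" -> "yjbdebc" -> "yjbdbc" -> "nyqsqr"
  "pwxudd" -> "pwxud" -> "mtura" -> "mtr" -> "big"
  "dnf" -> "dnf" -> "akc" -> "kc" -> "zr"
  "xaohrlvu" -> "xaohrlvu" -> "uxleoisr" -> "xlsr" -> "mahg"
  "eidm" -> "eidm" -> "bfaj" -> "bfj" -> "quy"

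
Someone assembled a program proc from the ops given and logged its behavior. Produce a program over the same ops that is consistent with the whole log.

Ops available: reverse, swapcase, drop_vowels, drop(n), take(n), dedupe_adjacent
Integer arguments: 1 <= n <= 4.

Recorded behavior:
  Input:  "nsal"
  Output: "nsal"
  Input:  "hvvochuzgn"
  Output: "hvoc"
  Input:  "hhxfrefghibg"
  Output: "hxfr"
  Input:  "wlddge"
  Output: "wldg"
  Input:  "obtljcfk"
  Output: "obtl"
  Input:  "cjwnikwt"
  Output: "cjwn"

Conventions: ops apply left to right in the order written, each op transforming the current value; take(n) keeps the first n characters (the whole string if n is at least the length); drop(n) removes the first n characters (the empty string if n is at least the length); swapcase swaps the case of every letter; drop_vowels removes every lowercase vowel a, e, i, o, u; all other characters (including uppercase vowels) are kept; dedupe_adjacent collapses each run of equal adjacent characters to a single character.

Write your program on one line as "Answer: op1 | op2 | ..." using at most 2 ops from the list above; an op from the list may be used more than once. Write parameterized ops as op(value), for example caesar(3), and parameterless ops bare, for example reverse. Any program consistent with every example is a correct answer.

dedupe_adjacent | take(4)

Check, running the answer program on each example:
  "nsal" -> "nsal" -> "nsal"
  "hvvochuzgn" -> "hvochuzgn" -> "hvoc"
  "hhxfrefghibg" -> "hxfrefghibg" -> "hxfr"
  "wlddge" -> "wldge" -> "wldg"
  "obtljcfk" -> "obtljcfk" -> "obtl"
  "cjwnikwt" -> "cjwnikwt" -> "cjwn"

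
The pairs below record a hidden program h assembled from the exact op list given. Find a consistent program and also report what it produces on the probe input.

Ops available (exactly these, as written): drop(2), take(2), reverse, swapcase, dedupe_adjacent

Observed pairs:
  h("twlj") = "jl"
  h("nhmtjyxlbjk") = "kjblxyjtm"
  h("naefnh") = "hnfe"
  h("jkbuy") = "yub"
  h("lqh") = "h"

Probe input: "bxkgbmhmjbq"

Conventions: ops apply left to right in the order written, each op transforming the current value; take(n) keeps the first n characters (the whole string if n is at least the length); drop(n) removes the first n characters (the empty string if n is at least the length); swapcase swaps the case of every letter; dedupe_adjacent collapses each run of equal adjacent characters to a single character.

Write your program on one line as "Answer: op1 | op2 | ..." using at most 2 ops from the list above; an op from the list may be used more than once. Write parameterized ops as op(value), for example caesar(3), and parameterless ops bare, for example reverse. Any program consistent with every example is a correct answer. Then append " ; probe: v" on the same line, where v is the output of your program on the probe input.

drop(2) | reverse ; probe: "qbjmhmbgk"

Check, running the answer program on each example:
  "twlj" -> "lj" -> "jl"
  "nhmtjyxlbjk" -> "mtjyxlbjk" -> "kjblxyjtm"
  "naefnh" -> "efnh" -> "hnfe"
  "jkbuy" -> "buy" -> "yub"
  "lqh" -> "h" -> "h"
  probe: "bxkgbmhmjbq" -> "kgbmhmjbq" -> "qbjmhmbgk"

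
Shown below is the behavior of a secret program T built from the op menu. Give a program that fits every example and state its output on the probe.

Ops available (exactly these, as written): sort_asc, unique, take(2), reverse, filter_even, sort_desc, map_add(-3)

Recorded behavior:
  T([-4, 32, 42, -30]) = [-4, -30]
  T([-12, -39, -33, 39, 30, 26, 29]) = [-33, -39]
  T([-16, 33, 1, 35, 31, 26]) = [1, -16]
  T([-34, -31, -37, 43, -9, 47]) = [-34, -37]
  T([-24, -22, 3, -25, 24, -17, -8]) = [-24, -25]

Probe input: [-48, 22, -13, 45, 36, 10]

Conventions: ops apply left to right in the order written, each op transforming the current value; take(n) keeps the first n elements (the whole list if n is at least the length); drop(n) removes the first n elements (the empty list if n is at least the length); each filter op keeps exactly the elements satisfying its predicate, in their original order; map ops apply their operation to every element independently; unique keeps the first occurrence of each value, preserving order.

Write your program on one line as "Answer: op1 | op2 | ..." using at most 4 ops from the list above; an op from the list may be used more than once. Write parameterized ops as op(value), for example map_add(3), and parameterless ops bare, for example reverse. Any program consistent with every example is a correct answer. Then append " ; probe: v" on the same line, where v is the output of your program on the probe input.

sort_asc | take(2) | reverse ; probe: [-13, -48]

Check, running the answer program on each example:
  [-4, 32, 42, -30] -> [-30, -4, 32, 42] -> [-30, -4] -> [-4, -30]
  [-12, -39, -33, 39, 30, 26, 29] -> [-39, -33, -12, 26, 29, 30, 39] -> [-39, -33] -> [-33, -39]
  [-16, 33, 1, 35, 31, 26] -> [-16, 1, 26, 31, 33, 35] -> [-16, 1] -> [1, -16]
  [-34, -31, -37, 43, -9, 47] -> [-37, -34, -31, -9, 43, 47] -> [-37, -34] -> [-34, -37]
  [-24, -22, 3, -25, 24, -17, -8] -> [-25, -24, -22, -17, -8, 3, 24] -> [-25, -24] -> [-24, -25]
  probe: [-48, 22, -13, 45, 36, 10] -> [-48, -13, 10, 22, 36, 45] -> [-48, -13] -> [-13, -48]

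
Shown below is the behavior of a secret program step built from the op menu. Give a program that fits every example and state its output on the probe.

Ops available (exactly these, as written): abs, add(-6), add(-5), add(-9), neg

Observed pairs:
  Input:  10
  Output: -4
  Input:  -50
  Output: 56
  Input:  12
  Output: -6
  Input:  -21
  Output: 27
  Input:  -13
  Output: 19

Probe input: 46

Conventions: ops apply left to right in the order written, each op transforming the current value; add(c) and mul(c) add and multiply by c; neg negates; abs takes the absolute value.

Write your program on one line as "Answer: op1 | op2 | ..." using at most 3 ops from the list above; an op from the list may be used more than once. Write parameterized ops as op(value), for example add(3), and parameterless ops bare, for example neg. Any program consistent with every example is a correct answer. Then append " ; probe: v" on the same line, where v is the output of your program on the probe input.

add(-6) | neg ; probe: -40

Check, running the answer program on each example:
  10 -> 4 -> -4
  -50 -> -56 -> 56
  12 -> 6 -> -6
  -21 -> -27 -> 27
  -13 -> -19 -> 19
  probe: 46 -> 40 -> -40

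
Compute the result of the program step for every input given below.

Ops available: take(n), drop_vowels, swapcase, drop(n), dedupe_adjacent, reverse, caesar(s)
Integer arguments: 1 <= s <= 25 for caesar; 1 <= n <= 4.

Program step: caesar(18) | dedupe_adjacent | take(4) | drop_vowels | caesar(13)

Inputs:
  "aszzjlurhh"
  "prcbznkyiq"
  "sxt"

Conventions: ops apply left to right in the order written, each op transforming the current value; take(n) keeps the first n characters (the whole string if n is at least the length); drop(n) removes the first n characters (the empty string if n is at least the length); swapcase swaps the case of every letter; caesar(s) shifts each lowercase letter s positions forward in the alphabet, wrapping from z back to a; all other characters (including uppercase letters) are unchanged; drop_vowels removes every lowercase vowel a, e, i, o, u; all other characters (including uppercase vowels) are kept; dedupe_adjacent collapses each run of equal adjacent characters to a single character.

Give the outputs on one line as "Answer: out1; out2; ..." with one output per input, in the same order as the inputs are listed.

"fxeo"; "uwg"; "xcy"

Execution, op by op:
  "aszzjlurhh" -> "skrrbdmjzz" -> "skrbdmjz" -> "skrb" -> "skrb" -> "fxeo"
  "prcbznkyiq" -> "hjutrfcqai" -> "hjutrfcqai" -> "hjut" -> "hjt" -> "uwg"
  "sxt" -> "kpl" -> "kpl" -> "kpl" -> "kpl" -> "xcy"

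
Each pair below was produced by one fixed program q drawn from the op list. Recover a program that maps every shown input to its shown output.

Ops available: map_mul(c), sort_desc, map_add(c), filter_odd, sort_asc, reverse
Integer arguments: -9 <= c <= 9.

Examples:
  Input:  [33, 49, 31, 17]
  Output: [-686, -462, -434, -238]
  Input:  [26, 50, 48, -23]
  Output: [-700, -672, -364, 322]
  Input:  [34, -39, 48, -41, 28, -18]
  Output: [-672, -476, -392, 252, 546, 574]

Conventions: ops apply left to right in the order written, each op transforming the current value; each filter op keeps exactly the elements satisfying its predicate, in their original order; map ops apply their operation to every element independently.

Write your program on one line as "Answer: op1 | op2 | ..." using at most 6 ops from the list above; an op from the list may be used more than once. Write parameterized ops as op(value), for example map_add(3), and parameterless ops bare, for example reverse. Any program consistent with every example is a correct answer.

map_mul(-7) | sort_asc | sort_desc | map_mul(2) | sort_asc

Check, running the answer program on each example:
  [33, 49, 31, 17] -> [-231, -343, -217, -119] -> [-343, -231, -217, -119] -> [-119, -217, -231, -343] -> [-238, -434, -462, -686] -> [-686, -462, -434, -238]
  [26, 50, 48, -23] -> [-182, -350, -336, 161] -> [-350, -336, -182, 161] -> [161, -182, -336, -350] -> [322, -364, -672, -700] -> [-700, -672, -364, 322]
  [34, -39, 48, -41, 28, -18] -> [-238, 273, -336, 287, -196, 126] -> [-336, -238, -196, 126, 273, 287] -> [287, 273, 126, -196, -238, -336] -> [574, 546, 252, -392, -476, -672] -> [-672, -476, -392, 252, 546, 574]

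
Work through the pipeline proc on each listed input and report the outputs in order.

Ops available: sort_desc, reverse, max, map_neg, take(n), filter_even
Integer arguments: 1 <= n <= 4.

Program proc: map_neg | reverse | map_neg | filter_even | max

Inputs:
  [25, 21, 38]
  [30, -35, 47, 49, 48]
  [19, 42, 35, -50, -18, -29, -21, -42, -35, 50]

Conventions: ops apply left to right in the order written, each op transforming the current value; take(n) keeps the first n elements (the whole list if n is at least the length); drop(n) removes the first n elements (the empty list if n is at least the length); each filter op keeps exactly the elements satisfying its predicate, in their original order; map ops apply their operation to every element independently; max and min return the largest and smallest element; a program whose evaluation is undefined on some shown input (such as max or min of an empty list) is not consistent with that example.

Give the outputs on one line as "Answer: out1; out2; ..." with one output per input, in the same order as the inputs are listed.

Execution, op by op:
  [25, 21, 38] -> [-25, -21, -38] -> [-38, -21, -25] -> [38, 21, 25] -> [38] -> 38
  [30, -35, 47, 49, 48] -> [-30, 35, -47, -49, -48] -> [-48, -49, -47, 35, -30] -> [48, 49, 47, -35, 30] -> [48, 30] -> 48
  [19, 42, 35, -50, -18, -29, -21, -42, -35, 50] -> [-19, -42, -35, 50, 18, 29, 21, 42, 35, -50] -> [-50, 35, 42, 21, 29, 18, 50, -35, -42, -19] -> [50, -35, -42, -21, -29, -18, -50, 35, 42, 19] -> [50, -42, -18, -50, 42] -> 50

38; 48; 50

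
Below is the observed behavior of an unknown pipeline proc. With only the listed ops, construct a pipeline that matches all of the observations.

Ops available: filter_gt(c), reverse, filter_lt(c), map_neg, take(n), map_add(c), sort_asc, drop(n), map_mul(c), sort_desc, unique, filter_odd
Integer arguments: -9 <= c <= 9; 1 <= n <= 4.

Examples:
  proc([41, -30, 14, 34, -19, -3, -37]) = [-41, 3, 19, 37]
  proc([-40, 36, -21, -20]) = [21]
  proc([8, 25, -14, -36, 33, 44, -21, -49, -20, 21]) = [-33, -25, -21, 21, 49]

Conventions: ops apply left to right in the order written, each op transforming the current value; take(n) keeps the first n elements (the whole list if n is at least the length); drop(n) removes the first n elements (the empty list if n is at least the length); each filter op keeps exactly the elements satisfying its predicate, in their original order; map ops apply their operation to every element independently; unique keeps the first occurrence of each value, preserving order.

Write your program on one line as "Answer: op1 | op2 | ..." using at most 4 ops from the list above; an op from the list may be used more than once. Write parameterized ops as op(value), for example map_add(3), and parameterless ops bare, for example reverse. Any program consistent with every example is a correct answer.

filter_odd | sort_desc | map_neg

Check, running the answer program on each example:
  [41, -30, 14, 34, -19, -3, -37] -> [41, -19, -3, -37] -> [41, -3, -19, -37] -> [-41, 3, 19, 37]
  [-40, 36, -21, -20] -> [-21] -> [-21] -> [21]
  [8, 25, -14, -36, 33, 44, -21, -49, -20, 21] -> [25, 33, -21, -49, 21] -> [33, 25, 21, -21, -49] -> [-33, -25, -21, 21, 49]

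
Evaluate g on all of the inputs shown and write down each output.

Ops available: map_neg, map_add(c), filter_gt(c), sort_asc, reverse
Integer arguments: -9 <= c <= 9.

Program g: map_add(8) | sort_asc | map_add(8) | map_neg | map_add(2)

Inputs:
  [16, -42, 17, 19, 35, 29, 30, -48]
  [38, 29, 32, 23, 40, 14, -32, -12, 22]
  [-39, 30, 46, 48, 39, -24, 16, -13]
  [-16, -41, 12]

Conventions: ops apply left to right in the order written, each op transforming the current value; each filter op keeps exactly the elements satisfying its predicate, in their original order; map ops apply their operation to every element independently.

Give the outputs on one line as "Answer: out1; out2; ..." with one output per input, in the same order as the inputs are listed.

[34, 28, -30, -31, -33, -43, -44, -49]; [18, -2, -28, -36, -37, -43, -46, -52, -54]; [25, 10, -1, -30, -44, -53, -60, -62]; [27, 2, -26]

Execution, op by op:
  [16, -42, 17, 19, 35, 29, 30, -48] -> [24, -34, 25, 27, 43, 37, 38, -40] -> [-40, -34, 24, 25, 27, 37, 38, 43] -> [-32, -26, 32, 33, 35, 45, 46, 51] -> [32, 26, -32, -33, -35, -45, -46, -51] -> [34, 28, -30, -31, -33, -43, -44, -49]
  [38, 29, 32, 23, 40, 14, -32, -12, 22] -> [46, 37, 40, 31, 48, 22, -24, -4, 30] -> [-24, -4, 22, 30, 31, 37, 40, 46, 48] -> [-16, 4, 30, 38, 39, 45, 48, 54, 56] -> [16, -4, -30, -38, -39, -45, -48, -54, -56] -> [18, -2, -28, -36, -37, -43, -46, -52, -54]
  [-39, 30, 46, 48, 39, -24, 16, -13] -> [-31, 38, 54, 56, 47, -16, 24, -5] -> [-31, -16, -5, 24, 38, 47, 54, 56] -> [-23, -8, 3, 32, 46, 55, 62, 64] -> [23, 8, -3, -32, -46, -55, -62, -64] -> [25, 10, -1, -30, -44, -53, -60, -62]
  [-16, -41, 12] -> [-8, -33, 20] -> [-33, -8, 20] -> [-25, 0, 28] -> [25, 0, -28] -> [27, 2, -26]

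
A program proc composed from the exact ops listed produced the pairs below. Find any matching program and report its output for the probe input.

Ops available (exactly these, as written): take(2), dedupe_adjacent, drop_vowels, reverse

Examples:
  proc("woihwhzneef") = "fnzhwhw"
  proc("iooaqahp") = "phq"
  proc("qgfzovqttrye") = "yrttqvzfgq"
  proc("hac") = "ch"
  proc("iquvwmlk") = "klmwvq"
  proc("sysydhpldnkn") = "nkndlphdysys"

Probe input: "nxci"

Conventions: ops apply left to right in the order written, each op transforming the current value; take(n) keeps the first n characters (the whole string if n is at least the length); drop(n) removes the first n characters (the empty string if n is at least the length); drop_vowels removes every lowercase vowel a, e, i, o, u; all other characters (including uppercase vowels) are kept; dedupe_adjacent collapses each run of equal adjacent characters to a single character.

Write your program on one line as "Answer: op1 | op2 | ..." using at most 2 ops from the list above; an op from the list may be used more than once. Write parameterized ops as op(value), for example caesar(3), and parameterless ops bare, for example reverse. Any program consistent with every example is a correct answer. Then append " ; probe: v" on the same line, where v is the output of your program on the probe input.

drop_vowels | reverse ; probe: "cxn"

Check, running the answer program on each example:
  "woihwhzneef" -> "whwhznf" -> "fnzhwhw"
  "iooaqahp" -> "qhp" -> "phq"
  "qgfzovqttrye" -> "qgfzvqttry" -> "yrttqvzfgq"
  "hac" -> "hc" -> "ch"
  "iquvwmlk" -> "qvwmlk" -> "klmwvq"
  "sysydhpldnkn" -> "sysydhpldnkn" -> "nkndlphdysys"
  probe: "nxci" -> "nxc" -> "cxn"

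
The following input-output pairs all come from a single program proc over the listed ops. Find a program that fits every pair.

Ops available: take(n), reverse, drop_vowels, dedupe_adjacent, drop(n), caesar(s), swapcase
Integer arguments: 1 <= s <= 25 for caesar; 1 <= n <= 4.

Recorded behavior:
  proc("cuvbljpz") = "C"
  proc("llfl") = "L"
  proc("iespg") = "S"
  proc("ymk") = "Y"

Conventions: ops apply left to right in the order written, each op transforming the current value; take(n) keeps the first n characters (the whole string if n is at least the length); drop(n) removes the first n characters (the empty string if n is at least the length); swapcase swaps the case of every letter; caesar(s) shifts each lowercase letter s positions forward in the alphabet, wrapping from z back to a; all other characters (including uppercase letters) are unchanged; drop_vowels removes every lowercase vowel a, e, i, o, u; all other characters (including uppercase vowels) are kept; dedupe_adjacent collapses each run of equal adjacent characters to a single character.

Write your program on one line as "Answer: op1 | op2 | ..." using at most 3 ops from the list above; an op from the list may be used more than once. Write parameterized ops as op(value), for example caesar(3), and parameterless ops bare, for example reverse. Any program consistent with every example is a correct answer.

drop_vowels | swapcase | take(1)

Check, running the answer program on each example:
  "cuvbljpz" -> "cvbljpz" -> "CVBLJPZ" -> "C"
  "llfl" -> "llfl" -> "LLFL" -> "L"
  "iespg" -> "spg" -> "SPG" -> "S"
  "ymk" -> "ymk" -> "YMK" -> "Y"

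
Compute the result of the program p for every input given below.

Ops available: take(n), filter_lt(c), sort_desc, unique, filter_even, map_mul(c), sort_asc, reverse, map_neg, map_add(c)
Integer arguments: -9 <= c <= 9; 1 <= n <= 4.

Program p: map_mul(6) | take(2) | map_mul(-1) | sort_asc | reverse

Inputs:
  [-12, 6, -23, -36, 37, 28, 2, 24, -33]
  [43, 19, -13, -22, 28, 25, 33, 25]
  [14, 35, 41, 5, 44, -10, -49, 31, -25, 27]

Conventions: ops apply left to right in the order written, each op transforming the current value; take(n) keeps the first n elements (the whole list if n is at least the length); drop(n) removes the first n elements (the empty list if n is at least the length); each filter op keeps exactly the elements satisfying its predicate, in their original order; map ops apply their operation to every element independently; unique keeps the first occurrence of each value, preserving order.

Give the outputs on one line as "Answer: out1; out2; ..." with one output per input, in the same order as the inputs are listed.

Execution, op by op:
  [-12, 6, -23, -36, 37, 28, 2, 24, -33] -> [-72, 36, -138, -216, 222, 168, 12, 144, -198] -> [-72, 36] -> [72, -36] -> [-36, 72] -> [72, -36]
  [43, 19, -13, -22, 28, 25, 33, 25] -> [258, 114, -78, -132, 168, 150, 198, 150] -> [258, 114] -> [-258, -114] -> [-258, -114] -> [-114, -258]
  [14, 35, 41, 5, 44, -10, -49, 31, -25, 27] -> [84, 210, 246, 30, 264, -60, -294, 186, -150, 162] -> [84, 210] -> [-84, -210] -> [-210, -84] -> [-84, -210]

[72, -36]; [-114, -258]; [-84, -210]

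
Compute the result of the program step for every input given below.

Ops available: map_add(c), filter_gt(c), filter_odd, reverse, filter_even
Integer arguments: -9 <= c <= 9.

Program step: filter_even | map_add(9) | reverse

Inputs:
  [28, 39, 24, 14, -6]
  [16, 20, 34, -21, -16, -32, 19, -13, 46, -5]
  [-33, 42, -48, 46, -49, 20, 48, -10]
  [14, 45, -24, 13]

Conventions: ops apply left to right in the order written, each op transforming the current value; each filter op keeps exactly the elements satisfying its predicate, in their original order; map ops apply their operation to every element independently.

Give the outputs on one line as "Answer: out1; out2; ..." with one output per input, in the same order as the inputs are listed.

Execution, op by op:
  [28, 39, 24, 14, -6] -> [28, 24, 14, -6] -> [37, 33, 23, 3] -> [3, 23, 33, 37]
  [16, 20, 34, -21, -16, -32, 19, -13, 46, -5] -> [16, 20, 34, -16, -32, 46] -> [25, 29, 43, -7, -23, 55] -> [55, -23, -7, 43, 29, 25]
  [-33, 42, -48, 46, -49, 20, 48, -10] -> [42, -48, 46, 20, 48, -10] -> [51, -39, 55, 29, 57, -1] -> [-1, 57, 29, 55, -39, 51]
  [14, 45, -24, 13] -> [14, -24] -> [23, -15] -> [-15, 23]

[3, 23, 33, 37]; [55, -23, -7, 43, 29, 25]; [-1, 57, 29, 55, -39, 51]; [-15, 23]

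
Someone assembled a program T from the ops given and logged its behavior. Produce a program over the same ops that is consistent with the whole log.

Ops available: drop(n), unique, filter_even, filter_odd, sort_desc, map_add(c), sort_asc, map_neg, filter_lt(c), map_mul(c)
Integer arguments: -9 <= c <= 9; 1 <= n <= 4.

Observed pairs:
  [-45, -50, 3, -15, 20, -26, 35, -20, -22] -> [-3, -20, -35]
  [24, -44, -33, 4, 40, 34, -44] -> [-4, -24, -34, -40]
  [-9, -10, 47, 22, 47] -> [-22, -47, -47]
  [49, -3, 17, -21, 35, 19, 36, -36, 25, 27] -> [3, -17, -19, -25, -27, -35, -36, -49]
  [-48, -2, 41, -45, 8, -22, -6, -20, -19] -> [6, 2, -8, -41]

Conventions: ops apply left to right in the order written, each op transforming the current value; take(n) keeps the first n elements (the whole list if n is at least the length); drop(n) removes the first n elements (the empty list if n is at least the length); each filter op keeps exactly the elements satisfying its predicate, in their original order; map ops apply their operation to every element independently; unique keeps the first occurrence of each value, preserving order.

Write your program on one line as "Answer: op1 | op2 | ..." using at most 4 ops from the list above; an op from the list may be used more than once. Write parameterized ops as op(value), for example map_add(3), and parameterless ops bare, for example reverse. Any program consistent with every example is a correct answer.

sort_asc | map_neg | filter_lt(8)

Check, running the answer program on each example:
  [-45, -50, 3, -15, 20, -26, 35, -20, -22] -> [-50, -45, -26, -22, -20, -15, 3, 20, 35] -> [50, 45, 26, 22, 20, 15, -3, -20, -35] -> [-3, -20, -35]
  [24, -44, -33, 4, 40, 34, -44] -> [-44, -44, -33, 4, 24, 34, 40] -> [44, 44, 33, -4, -24, -34, -40] -> [-4, -24, -34, -40]
  [-9, -10, 47, 22, 47] -> [-10, -9, 22, 47, 47] -> [10, 9, -22, -47, -47] -> [-22, -47, -47]
  [49, -3, 17, -21, 35, 19, 36, -36, 25, 27] -> [-36, -21, -3, 17, 19, 25, 27, 35, 36, 49] -> [36, 21, 3, -17, -19, -25, -27, -35, -36, -49] -> [3, -17, -19, -25, -27, -35, -36, -49]
  [-48, -2, 41, -45, 8, -22, -6, -20, -19] -> [-48, -45, -22, -20, -19, -6, -2, 8, 41] -> [48, 45, 22, 20, 19, 6, 2, -8, -41] -> [6, 2, -8, -41]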